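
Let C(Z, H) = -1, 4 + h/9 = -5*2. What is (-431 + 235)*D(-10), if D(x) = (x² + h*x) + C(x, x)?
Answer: -266364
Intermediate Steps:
h = -126 (h = -36 + 9*(-5*2) = -36 + 9*(-10) = -36 - 90 = -126)
D(x) = -1 + x² - 126*x (D(x) = (x² - 126*x) - 1 = -1 + x² - 126*x)
(-431 + 235)*D(-10) = (-431 + 235)*(-1 + (-10)² - 126*(-10)) = -196*(-1 + 100 + 1260) = -196*1359 = -266364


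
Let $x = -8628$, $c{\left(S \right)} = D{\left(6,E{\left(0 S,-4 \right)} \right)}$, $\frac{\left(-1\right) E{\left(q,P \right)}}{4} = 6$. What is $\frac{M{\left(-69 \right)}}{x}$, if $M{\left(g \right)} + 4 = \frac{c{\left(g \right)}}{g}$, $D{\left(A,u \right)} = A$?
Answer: $\frac{47}{99222} \approx 0.00047369$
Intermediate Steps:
$E{\left(q,P \right)} = -24$ ($E{\left(q,P \right)} = \left(-4\right) 6 = -24$)
$c{\left(S \right)} = 6$
$M{\left(g \right)} = -4 + \frac{6}{g}$
$\frac{M{\left(-69 \right)}}{x} = \frac{-4 + \frac{6}{-69}}{-8628} = \left(-4 + 6 \left(- \frac{1}{69}\right)\right) \left(- \frac{1}{8628}\right) = \left(-4 - \frac{2}{23}\right) \left(- \frac{1}{8628}\right) = \left(- \frac{94}{23}\right) \left(- \frac{1}{8628}\right) = \frac{47}{99222}$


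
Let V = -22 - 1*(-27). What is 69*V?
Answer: 345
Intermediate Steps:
V = 5 (V = -22 + 27 = 5)
69*V = 69*5 = 345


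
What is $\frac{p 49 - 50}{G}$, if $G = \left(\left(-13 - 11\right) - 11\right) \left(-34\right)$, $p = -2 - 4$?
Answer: $- \frac{172}{595} \approx -0.28908$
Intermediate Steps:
$p = -6$ ($p = -2 - 4 = -6$)
$G = 1190$ ($G = \left(\left(-13 - 11\right) - 11\right) \left(-34\right) = \left(-24 - 11\right) \left(-34\right) = \left(-35\right) \left(-34\right) = 1190$)
$\frac{p 49 - 50}{G} = \frac{\left(-6\right) 49 - 50}{1190} = \left(-294 - 50\right) \frac{1}{1190} = \left(-344\right) \frac{1}{1190} = - \frac{172}{595}$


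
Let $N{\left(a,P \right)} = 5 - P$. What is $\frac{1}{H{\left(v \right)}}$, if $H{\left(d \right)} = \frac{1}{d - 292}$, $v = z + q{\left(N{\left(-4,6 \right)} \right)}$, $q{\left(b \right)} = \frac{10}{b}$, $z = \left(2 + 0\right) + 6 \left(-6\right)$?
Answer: $-336$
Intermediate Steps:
$z = -34$ ($z = 2 - 36 = -34$)
$v = -44$ ($v = -34 + \frac{10}{5 - 6} = -34 + \frac{10}{-1} = -34 + 10 \left(-1\right) = -34 - 10 = -44$)
$H{\left(d \right)} = \frac{1}{-292 + d}$
$\frac{1}{H{\left(v \right)}} = \frac{1}{\frac{1}{-292 - 44}} = \frac{1}{\frac{1}{-336}} = \frac{1}{- \frac{1}{336}} = -336$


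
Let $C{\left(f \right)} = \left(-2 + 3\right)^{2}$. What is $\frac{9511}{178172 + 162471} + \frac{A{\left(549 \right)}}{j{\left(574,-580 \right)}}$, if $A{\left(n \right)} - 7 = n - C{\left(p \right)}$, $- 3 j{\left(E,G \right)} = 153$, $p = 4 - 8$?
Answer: $- \frac{62857268}{5790931} \approx -10.854$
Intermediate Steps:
$p = -4$
$j{\left(E,G \right)} = -51$ ($j{\left(E,G \right)} = \left(- \frac{1}{3}\right) 153 = -51$)
$C{\left(f \right)} = 1$ ($C{\left(f \right)} = 1^{2} = 1$)
$A{\left(n \right)} = 6 + n$ ($A{\left(n \right)} = 7 + \left(n - 1\right) = 7 + \left(-1 + n\right) = 6 + n$)
$\frac{9511}{178172 + 162471} + \frac{A{\left(549 \right)}}{j{\left(574,-580 \right)}} = \frac{9511}{178172 + 162471} + \frac{6 + 549}{-51} = \frac{9511}{340643} + 555 \left(- \frac{1}{51}\right) = 9511 \cdot \frac{1}{340643} - \frac{185}{17} = \frac{9511}{340643} - \frac{185}{17} = - \frac{62857268}{5790931}$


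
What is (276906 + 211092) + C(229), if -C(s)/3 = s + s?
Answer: 486624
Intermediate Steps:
C(s) = -6*s (C(s) = -3*(s + s) = -6*s)
(276906 + 211092) + C(229) = (276906 + 211092) - 6*229 = 487998 - 1374 = 486624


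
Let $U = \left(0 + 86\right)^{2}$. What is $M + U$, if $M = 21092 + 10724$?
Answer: $39212$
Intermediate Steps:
$M = 31816$
$U = 7396$ ($U = 86^{2} = 7396$)
$M + U = 31816 + 7396 = 39212$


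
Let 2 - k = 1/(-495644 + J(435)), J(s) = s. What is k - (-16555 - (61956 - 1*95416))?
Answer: -8370517726/495209 ≈ -16903.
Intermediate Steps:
k = 990419/495209 (k = 2 - 1/(-495644 + 435) = 2 - 1/(-495209) = 2 - 1*(-1/495209) = 2 + 1/495209 = 990419/495209 ≈ 2.0000)
k - (-16555 - (61956 - 1*95416)) = 990419/495209 - (-16555 - (61956 - 1*95416)) = 990419/495209 - (-16555 - (61956 - 95416)) = 990419/495209 - (-16555 - 1*(-33460)) = 990419/495209 - (-16555 + 33460) = 990419/495209 - 1*16905 = 990419/495209 - 16905 = -8370517726/495209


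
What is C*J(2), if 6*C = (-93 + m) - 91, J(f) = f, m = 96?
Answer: -88/3 ≈ -29.333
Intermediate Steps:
C = -44/3 (C = ((-93 + 96) - 91)/6 = (3 - 91)/6 = (⅙)*(-88) = -44/3 ≈ -14.667)
C*J(2) = -44/3*2 = -88/3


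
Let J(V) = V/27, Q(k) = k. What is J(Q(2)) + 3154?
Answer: 85160/27 ≈ 3154.1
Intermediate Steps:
J(V) = V/27 (J(V) = V*(1/27) = V/27)
J(Q(2)) + 3154 = (1/27)*2 + 3154 = 2/27 + 3154 = 85160/27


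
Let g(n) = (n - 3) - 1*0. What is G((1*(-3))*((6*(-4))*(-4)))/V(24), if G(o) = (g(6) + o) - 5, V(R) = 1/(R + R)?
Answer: -13920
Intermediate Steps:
g(n) = -3 + n (g(n) = (-3 + n) + 0 = -3 + n)
V(R) = 1/(2*R)
G(o) = -2 + o (G(o) = ((-3 + 6) + o) - 5 = (3 + o) - 5 = -2 + o)
G((1*(-3))*((6*(-4))*(-4)))/V(24) = (-2 + (1*(-3))*((6*(-4))*(-4)))/(((½)/24)) = (-2 - (-72)*(-4))/(((½)*(1/24))) = (-2 - 3*96)/(1/48) = (-2 - 288)*48 = -290*48 = -13920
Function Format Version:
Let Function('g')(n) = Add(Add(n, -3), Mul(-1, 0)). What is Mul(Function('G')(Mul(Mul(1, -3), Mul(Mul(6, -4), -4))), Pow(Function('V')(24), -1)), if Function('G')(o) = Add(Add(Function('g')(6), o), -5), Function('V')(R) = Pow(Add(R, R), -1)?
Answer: -13920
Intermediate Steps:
Function('g')(n) = Add(-3, n) (Function('g')(n) = Add(Add(-3, n), 0) = Add(-3, n))
Function('V')(R) = Mul(Rational(1, 2), Pow(R, -1)) (Function('V')(R) = Pow(Mul(2, R), -1) = Mul(Rational(1, 2), Pow(R, -1)))
Function('G')(o) = Add(-2, o) (Function('G')(o) = Add(Add(Add(-3, 6), o), -5) = Add(Add(3, o), -5) = Add(-2, o))
Mul(Function('G')(Mul(Mul(1, -3), Mul(Mul(6, -4), -4))), Pow(Function('V')(24), -1)) = Mul(Add(-2, Mul(Mul(1, -3), Mul(Mul(6, -4), -4))), Pow(Mul(Rational(1, 2), Pow(24, -1)), -1)) = Mul(Add(-2, Mul(-3, Mul(-24, -4))), Pow(Mul(Rational(1, 2), Rational(1, 24)), -1)) = Mul(Add(-2, Mul(-3, 96)), Pow(Rational(1, 48), -1)) = Mul(Add(-2, -288), 48) = Mul(-290, 48) = -13920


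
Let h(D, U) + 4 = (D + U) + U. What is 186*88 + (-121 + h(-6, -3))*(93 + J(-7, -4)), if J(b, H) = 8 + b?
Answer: 3490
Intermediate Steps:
h(D, U) = -4 + D + 2*U (h(D, U) = -4 + ((D + U) + U) = -4 + (D + 2*U) = -4 + D + 2*U)
186*88 + (-121 + h(-6, -3))*(93 + J(-7, -4)) = 186*88 + (-121 + (-4 - 6 + 2*(-3)))*(93 + (8 - 7)) = 16368 + (-121 + (-4 - 6 - 6))*(93 + 1) = 16368 + (-121 - 16)*94 = 16368 - 137*94 = 16368 - 12878 = 3490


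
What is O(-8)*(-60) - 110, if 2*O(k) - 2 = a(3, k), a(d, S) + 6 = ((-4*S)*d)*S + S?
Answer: 23290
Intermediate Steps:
a(d, S) = -6 + S - 4*d*S² (a(d, S) = -6 + (((-4*S)*d)*S + S) = -6 + ((-4*S*d)*S + S) = -6 + (-4*d*S² + S) = -6 + (S - 4*d*S²) = -6 + S - 4*d*S²)
O(k) = -2 + k/2 - 6*k² (O(k) = 1 + (-6 + k - 4*3*k²)/2 = 1 + (-6 + k - 12*k²)/2 = 1 + (-3 + k/2 - 6*k²) = -2 + k/2 - 6*k²)
O(-8)*(-60) - 110 = (-2 + (½)*(-8) - 6*(-8)²)*(-60) - 110 = (-2 - 4 - 6*64)*(-60) - 110 = (-2 - 4 - 384)*(-60) - 110 = -390*(-60) - 110 = 23400 - 110 = 23290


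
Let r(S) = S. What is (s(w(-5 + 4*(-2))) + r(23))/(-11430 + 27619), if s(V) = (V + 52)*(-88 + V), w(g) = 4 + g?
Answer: -4148/16189 ≈ -0.25622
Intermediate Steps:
s(V) = (-88 + V)*(52 + V) (s(V) = (52 + V)*(-88 + V) = (-88 + V)*(52 + V))
(s(w(-5 + 4*(-2))) + r(23))/(-11430 + 27619) = ((-4576 + (4 + (-5 + 4*(-2)))**2 - 36*(4 + (-5 + 4*(-2)))) + 23)/(-11430 + 27619) = ((-4576 + (4 + (-5 - 8))**2 - 36*(4 + (-5 - 8))) + 23)/16189 = ((-4576 + (4 - 13)**2 - 36*(4 - 13)) + 23)*(1/16189) = ((-4576 + (-9)**2 - 36*(-9)) + 23)*(1/16189) = ((-4576 + 81 + 324) + 23)*(1/16189) = (-4171 + 23)*(1/16189) = -4148*1/16189 = -4148/16189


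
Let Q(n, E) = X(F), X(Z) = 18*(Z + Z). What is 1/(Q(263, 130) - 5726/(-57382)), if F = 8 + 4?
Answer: 28691/12397375 ≈ 0.0023143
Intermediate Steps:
F = 12
X(Z) = 36*Z (X(Z) = 18*(2*Z) = 36*Z)
Q(n, E) = 432 (Q(n, E) = 36*12 = 432)
1/(Q(263, 130) - 5726/(-57382)) = 1/(432 - 5726/(-57382)) = 1/(432 - 5726*(-1/57382)) = 1/(432 + 2863/28691) = 1/(12397375/28691) = 28691/12397375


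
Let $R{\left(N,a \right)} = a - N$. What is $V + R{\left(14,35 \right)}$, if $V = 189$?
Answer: $210$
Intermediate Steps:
$V + R{\left(14,35 \right)} = 189 + \left(35 - 14\right) = 189 + 21 = 210$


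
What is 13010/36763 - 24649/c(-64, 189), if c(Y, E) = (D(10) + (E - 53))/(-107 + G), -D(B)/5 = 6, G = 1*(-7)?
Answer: 51652447189/1948439 ≈ 26510.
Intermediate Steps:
G = -7
D(B) = -30 (D(B) = -5*6 = -30)
c(Y, E) = 83/114 - E/114 (c(Y, E) = (-30 + (E - 53))/(-107 - 7) = (-30 + (-53 + E))/(-114) = (-83 + E)*(-1/114) = 83/114 - E/114)
13010/36763 - 24649/c(-64, 189) = 13010/36763 - 24649/(83/114 - 1/114*189) = 13010*(1/36763) - 24649/(83/114 - 63/38) = 13010/36763 - 24649/(-53/57) = 13010/36763 - 24649*(-57/53) = 13010/36763 + 1404993/53 = 51652447189/1948439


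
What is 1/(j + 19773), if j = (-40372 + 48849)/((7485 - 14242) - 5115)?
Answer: 1696/33533797 ≈ 5.0576e-5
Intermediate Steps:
j = -1211/1696 (j = 8477/(-6757 - 5115) = 8477/(-11872) = 8477*(-1/11872) = -1211/1696 ≈ -0.71403)
1/(j + 19773) = 1/(-1211/1696 + 19773) = 1/(33533797/1696) = 1696/33533797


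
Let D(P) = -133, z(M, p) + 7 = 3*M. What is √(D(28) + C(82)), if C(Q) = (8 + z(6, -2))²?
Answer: 2*√57 ≈ 15.100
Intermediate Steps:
z(M, p) = -7 + 3*M
C(Q) = 361 (C(Q) = (8 + (-7 + 3*6))² = (8 + (-7 + 18))² = (8 + 11)² = 19² = 361)
√(D(28) + C(82)) = √(-133 + 361) = √228 = 2*√57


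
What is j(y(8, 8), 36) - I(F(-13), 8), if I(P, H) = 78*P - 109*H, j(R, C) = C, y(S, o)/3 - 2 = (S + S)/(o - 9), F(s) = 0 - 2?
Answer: 1064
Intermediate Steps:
F(s) = -2
y(S, o) = 6 + 6*S/(-9 + o) (y(S, o) = 6 + 3*((S + S)/(o - 9)) = 6 + 3*((2*S)/(-9 + o)) = 6 + 3*(2*S/(-9 + o)) = 6 + 6*S/(-9 + o))
I(P, H) = -109*H + 78*P
j(y(8, 8), 36) - I(F(-13), 8) = 36 - (-109*8 + 78*(-2)) = 36 - (-872 - 156) = 36 - 1*(-1028) = 36 + 1028 = 1064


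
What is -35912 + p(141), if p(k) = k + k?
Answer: -35630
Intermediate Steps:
p(k) = 2*k
-35912 + p(141) = -35912 + 2*141 = -35912 + 282 = -35630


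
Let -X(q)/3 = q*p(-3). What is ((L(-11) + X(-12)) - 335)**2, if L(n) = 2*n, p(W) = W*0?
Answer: 127449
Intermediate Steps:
p(W) = 0
X(q) = 0 (X(q) = -3*q*0 = -3*0 = 0)
((L(-11) + X(-12)) - 335)**2 = ((2*(-11) + 0) - 335)**2 = ((-22 + 0) - 335)**2 = (-22 - 335)**2 = (-357)**2 = 127449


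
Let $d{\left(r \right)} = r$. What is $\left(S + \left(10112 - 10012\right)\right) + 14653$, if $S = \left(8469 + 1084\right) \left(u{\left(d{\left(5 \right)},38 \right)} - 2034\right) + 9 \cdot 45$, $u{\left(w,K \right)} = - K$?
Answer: $-19778658$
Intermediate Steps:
$S = -19793411$ ($S = \left(8469 + 1084\right) \left(\left(-1\right) 38 - 2034\right) + 9 \cdot 45 = 9553 \left(-38 - 2034\right) + 405 = 9553 \left(-2072\right) + 405 = -19793816 + 405 = -19793411$)
$\left(S + \left(10112 - 10012\right)\right) + 14653 = \left(-19793411 + \left(10112 - 10012\right)\right) + 14653 = \left(-19793411 + 100\right) + 14653 = -19793311 + 14653 = -19778658$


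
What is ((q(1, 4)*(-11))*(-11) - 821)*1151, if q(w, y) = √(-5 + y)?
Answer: -944971 + 139271*I ≈ -9.4497e+5 + 1.3927e+5*I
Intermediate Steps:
((q(1, 4)*(-11))*(-11) - 821)*1151 = ((√(-5 + 4)*(-11))*(-11) - 821)*1151 = ((√(-1)*(-11))*(-11) - 821)*1151 = ((I*(-11))*(-11) - 821)*1151 = (-11*I*(-11) - 821)*1151 = (121*I - 821)*1151 = (-821 + 121*I)*1151 = -944971 + 139271*I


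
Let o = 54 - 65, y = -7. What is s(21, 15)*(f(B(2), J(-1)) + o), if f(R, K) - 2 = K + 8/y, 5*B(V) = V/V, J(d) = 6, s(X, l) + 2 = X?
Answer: -551/7 ≈ -78.714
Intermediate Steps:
s(X, l) = -2 + X
o = -11
B(V) = 1/5 (B(V) = (V/V)/5 = (1/5)*1 = 1/5)
f(R, K) = 6/7 + K (f(R, K) = 2 + (K + 8/(-7)) = 2 + (K + 8*(-1/7)) = 2 + (K - 8/7) = 2 + (-8/7 + K) = 6/7 + K)
s(21, 15)*(f(B(2), J(-1)) + o) = (-2 + 21)*((6/7 + 6) - 11) = 19*(48/7 - 11) = 19*(-29/7) = -551/7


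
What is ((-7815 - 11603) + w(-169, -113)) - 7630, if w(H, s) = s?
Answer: -27161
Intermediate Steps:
((-7815 - 11603) + w(-169, -113)) - 7630 = ((-7815 - 11603) - 113) - 7630 = (-19418 - 113) - 7630 = -19531 - 7630 = -27161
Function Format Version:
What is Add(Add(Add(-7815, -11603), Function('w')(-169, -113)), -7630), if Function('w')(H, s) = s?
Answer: -27161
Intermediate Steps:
Add(Add(Add(-7815, -11603), Function('w')(-169, -113)), -7630) = Add(Add(Add(-7815, -11603), -113), -7630) = Add(Add(-19418, -113), -7630) = Add(-19531, -7630) = -27161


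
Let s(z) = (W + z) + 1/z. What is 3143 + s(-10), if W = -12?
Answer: 31209/10 ≈ 3120.9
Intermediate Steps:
s(z) = -12 + z + 1/z (s(z) = (-12 + z) + 1/z = -12 + z + 1/z)
3143 + s(-10) = 3143 + (-12 - 10 + 1/(-10)) = 3143 + (-12 - 10 - ⅒) = 3143 - 221/10 = 31209/10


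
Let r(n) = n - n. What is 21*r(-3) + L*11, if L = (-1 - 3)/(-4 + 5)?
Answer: -44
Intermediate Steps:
L = -4 (L = -4/1 = -4*1 = -4)
r(n) = 0
21*r(-3) + L*11 = 21*0 - 4*11 = 0 - 44 = -44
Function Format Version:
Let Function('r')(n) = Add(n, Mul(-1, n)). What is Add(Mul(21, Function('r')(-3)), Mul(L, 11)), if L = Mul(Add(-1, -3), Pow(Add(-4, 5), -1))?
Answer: -44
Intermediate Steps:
L = -4 (L = Mul(-4, Pow(1, -1)) = Mul(-4, 1) = -4)
Function('r')(n) = 0
Add(Mul(21, Function('r')(-3)), Mul(L, 11)) = Add(Mul(21, 0), Mul(-4, 11)) = Add(0, -44) = -44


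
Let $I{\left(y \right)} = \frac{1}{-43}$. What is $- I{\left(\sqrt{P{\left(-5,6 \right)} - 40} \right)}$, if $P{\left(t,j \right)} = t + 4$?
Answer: $\frac{1}{43} \approx 0.023256$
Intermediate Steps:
$P{\left(t,j \right)} = 4 + t$
$I{\left(y \right)} = - \frac{1}{43}$
$- I{\left(\sqrt{P{\left(-5,6 \right)} - 40} \right)} = \left(-1\right) \left(- \frac{1}{43}\right) = \frac{1}{43}$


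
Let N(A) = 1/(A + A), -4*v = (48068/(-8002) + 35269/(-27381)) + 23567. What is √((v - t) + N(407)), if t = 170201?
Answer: I*√1400301318822932214572613378/89174824134 ≈ 419.63*I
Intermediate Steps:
v = -645249552451/109551381 (v = -((48068/(-8002) + 35269/(-27381)) + 23567)/4 = -((48068*(-1/8002) + 35269*(-1/27381)) + 23567)/4 = -((-24034/4001 - 35269/27381) + 23567)/4 = -(-799186223/109551381 + 23567)/4 = -¼*2580998209804/109551381 = -645249552451/109551381 ≈ -5889.9)
N(A) = 1/(2*A)
√((v - t) + N(407)) = √((-645249552451/109551381 - 1*170201) + (½)/407) = √((-645249552451/109551381 - 170201) + (½)*(1/407)) = √(-19291004150032/109551381 + 1/814) = √(-15702877268574667/89174824134) = I*√1400301318822932214572613378/89174824134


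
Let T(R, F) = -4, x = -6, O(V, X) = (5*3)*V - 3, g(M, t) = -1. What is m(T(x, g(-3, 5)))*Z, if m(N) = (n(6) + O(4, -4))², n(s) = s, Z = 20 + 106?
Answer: 500094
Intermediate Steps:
Z = 126
O(V, X) = -3 + 15*V (O(V, X) = 15*V - 3 = -3 + 15*V)
m(N) = 3969 (m(N) = (6 + (-3 + 15*4))² = (6 + (-3 + 60))² = (6 + 57)² = 63² = 3969)
m(T(x, g(-3, 5)))*Z = 3969*126 = 500094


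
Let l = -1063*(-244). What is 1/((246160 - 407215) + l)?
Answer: 1/98317 ≈ 1.0171e-5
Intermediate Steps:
l = 259372
1/((246160 - 407215) + l) = 1/((246160 - 407215) + 259372) = 1/(-161055 + 259372) = 1/98317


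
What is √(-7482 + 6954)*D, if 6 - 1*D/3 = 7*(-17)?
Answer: 1500*I*√33 ≈ 8616.8*I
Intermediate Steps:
D = 375 (D = 18 - 21*(-17) = 18 - 3*(-119) = 18 + 357 = 375)
√(-7482 + 6954)*D = √(-7482 + 6954)*375 = √(-528)*375 = (4*I*√33)*375 = 1500*I*√33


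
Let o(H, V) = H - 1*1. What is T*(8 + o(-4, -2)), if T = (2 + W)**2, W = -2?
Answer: 0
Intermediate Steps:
o(H, V) = -1 + H (o(H, V) = H - 1 = -1 + H)
T = 0 (T = (2 - 2)**2 = 0**2 = 0)
T*(8 + o(-4, -2)) = 0*(8 + (-1 - 4)) = 0*(8 - 5) = 0*3 = 0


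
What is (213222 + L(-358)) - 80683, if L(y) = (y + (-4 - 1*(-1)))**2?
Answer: 262860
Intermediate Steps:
L(y) = (-3 + y)**2 (L(y) = (y + (-4 + 1))**2 = (y - 3)**2 = (-3 + y)**2)
(213222 + L(-358)) - 80683 = (213222 + (-3 - 358)**2) - 80683 = (213222 + (-361)**2) - 80683 = (213222 + 130321) - 80683 = 343543 - 80683 = 262860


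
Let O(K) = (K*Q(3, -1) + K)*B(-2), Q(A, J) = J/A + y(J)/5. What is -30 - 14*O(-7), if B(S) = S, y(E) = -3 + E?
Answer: -58/15 ≈ -3.8667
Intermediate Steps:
Q(A, J) = -⅗ + J/5 + J/A (Q(A, J) = J/A + (-3 + J)/5 = J/A + (-3 + J)*(⅕) = J/A + (-⅗ + J/5) = -⅗ + J/5 + J/A)
O(K) = 4*K/15 (O(K) = (K*((-1 + (⅕)*3*(-3 - 1))/3) + K)*(-2) = (K*((-1 + (⅕)*3*(-4))/3) + K)*(-2) = (K*((-1 - 12/5)/3) + K)*(-2) = (K*((⅓)*(-17/5)) + K)*(-2) = (K*(-17/15) + K)*(-2) = (-17*K/15 + K)*(-2) = -2*K/15*(-2) = 4*K/15)
-30 - 14*O(-7) = -30 - 56*(-7)/15 = -30 - 14*(-28/15) = -30 + 392/15 = -58/15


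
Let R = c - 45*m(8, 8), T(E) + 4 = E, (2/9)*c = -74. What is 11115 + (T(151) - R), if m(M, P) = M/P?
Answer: 11640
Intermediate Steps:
c = -333 (c = (9/2)*(-74) = -333)
T(E) = -4 + E
R = -378 (R = -333 - 360/8 = -333 - 45*1 = -333 - 45 = -378)
11115 + (T(151) - R) = 11115 + ((-4 + 151) - 1*(-378)) = 11115 + (147 + 378) = 11115 + 525 = 11640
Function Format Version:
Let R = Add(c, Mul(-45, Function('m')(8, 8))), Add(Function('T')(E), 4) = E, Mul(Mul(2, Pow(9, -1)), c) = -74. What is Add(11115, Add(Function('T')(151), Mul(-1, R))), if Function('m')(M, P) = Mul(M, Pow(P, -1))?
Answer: 11640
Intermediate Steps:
c = -333 (c = Mul(Rational(9, 2), -74) = -333)
Function('T')(E) = Add(-4, E)
R = -378 (R = Add(-333, Mul(-45, Mul(8, Pow(8, -1)))) = Add(-333, Mul(-45, Mul(8, Rational(1, 8)))) = Add(-333, Mul(-45, 1)) = Add(-333, -45) = -378)
Add(11115, Add(Function('T')(151), Mul(-1, R))) = Add(11115, Add(Add(-4, 151), Mul(-1, -378))) = Add(11115, Add(147, 378)) = Add(11115, 525) = 11640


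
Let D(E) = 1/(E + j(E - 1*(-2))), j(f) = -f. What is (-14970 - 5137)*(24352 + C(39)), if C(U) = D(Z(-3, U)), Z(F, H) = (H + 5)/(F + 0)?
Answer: -979271221/2 ≈ -4.8964e+8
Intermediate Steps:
Z(F, H) = (5 + H)/F
D(E) = -½ (D(E) = 1/(E - (E - 1*(-2))) = 1/(E - (E + 2)) = 1/(E - (2 + E)) = 1/(E + (-2 - E)) = 1/(-2) = -½)
C(U) = -½
(-14970 - 5137)*(24352 + C(39)) = (-14970 - 5137)*(24352 - ½) = -20107*48703/2 = -979271221/2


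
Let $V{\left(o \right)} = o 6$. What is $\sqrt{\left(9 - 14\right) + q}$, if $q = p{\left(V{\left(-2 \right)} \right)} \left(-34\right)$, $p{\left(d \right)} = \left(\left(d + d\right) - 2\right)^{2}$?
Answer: $i \sqrt{22989} \approx 151.62 i$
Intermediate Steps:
$V{\left(o \right)} = 6 o$
$p{\left(d \right)} = \left(-2 + 2 d\right)^{2}$ ($p{\left(d \right)} = \left(2 d - 2\right)^{2} = \left(-2 + 2 d\right)^{2}$)
$q = -22984$ ($q = 4 \left(-1 + 6 \left(-2\right)\right)^{2} \left(-34\right) = 4 \left(-1 - 12\right)^{2} \left(-34\right) = 4 \left(-13\right)^{2} \left(-34\right) = 4 \cdot 169 \left(-34\right) = 676 \left(-34\right) = -22984$)
$\sqrt{\left(9 - 14\right) + q} = \sqrt{\left(9 - 14\right) - 22984} = \sqrt{-5 - 22984} = \sqrt{-22989} = i \sqrt{22989}$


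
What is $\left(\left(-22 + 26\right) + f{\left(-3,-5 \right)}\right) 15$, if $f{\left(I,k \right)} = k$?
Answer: $-15$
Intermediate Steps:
$\left(\left(-22 + 26\right) + f{\left(-3,-5 \right)}\right) 15 = \left(\left(-22 + 26\right) - 5\right) 15 = \left(4 - 5\right) 15 = \left(-1\right) 15 = -15$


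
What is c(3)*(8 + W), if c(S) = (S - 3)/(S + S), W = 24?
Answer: 0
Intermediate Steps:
c(S) = (-3 + S)/(2*S) (c(S) = (-3 + S)/((2*S)) = (-3 + S)*(1/(2*S)) = (-3 + S)/(2*S))
c(3)*(8 + W) = ((1/2)*(-3 + 3)/3)*(8 + 24) = ((1/2)*(1/3)*0)*32 = 0*32 = 0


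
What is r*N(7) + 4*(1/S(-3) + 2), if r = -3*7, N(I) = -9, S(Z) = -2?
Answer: 195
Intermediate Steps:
r = -21
r*N(7) + 4*(1/S(-3) + 2) = -21*(-9) + 4*(1/(-2) + 2) = 189 + 4*(1*(-½) + 2) = 189 + 4*(-½ + 2) = 189 + 4*(3/2) = 189 + 6 = 195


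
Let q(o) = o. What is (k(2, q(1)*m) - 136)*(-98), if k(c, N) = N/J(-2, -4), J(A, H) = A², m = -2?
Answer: 13377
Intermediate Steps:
k(c, N) = N/4 (k(c, N) = N/((-2)²) = N/4)
(k(2, q(1)*m) - 136)*(-98) = ((1*(-2))/4 - 136)*(-98) = ((¼)*(-2) - 136)*(-98) = (-½ - 136)*(-98) = -273/2*(-98) = 13377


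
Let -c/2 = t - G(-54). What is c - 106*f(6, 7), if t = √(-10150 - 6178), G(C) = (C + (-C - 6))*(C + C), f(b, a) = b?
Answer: 660 - 4*I*√4082 ≈ 660.0 - 255.56*I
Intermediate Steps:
G(C) = -12*C (G(C) = (C + (-6 - C))*(2*C) = -12*C)
t = 2*I*√4082 (t = √(-16328) = 2*I*√4082 ≈ 127.78*I)
c = 1296 - 4*I*√4082 (c = -2*(2*I*√4082 - (-12)*(-54)) = -2*(2*I*√4082 - 1*648) = -2*(2*I*√4082 - 648) = -2*(-648 + 2*I*√4082) = 1296 - 4*I*√4082 ≈ 1296.0 - 255.56*I)
c - 106*f(6, 7) = (1296 - 4*I*√4082) - 106*6 = (1296 - 4*I*√4082) - 1*636 = (1296 - 4*I*√4082) - 636 = 660 - 4*I*√4082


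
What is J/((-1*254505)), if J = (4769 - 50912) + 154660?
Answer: -108517/254505 ≈ -0.42638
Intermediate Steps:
J = 108517 (J = -46143 + 154660 = 108517)
J/((-1*254505)) = 108517/((-1*254505)) = 108517/(-254505) = 108517*(-1/254505) = -108517/254505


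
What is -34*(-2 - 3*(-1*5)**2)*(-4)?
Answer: -10472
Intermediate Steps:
-34*(-2 - 3*(-1*5)**2)*(-4) = -34*(-2 - 3*(-5)**2)*(-4) = -34*(-2 - 3*25)*(-4) = -34*(-2 - 75)*(-4) = -34*(-77)*(-4) = 2618*(-4) = -10472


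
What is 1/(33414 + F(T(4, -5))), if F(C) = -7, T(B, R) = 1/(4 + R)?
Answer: 1/33407 ≈ 2.9934e-5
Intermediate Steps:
1/(33414 + F(T(4, -5))) = 1/(33414 - 7) = 1/33407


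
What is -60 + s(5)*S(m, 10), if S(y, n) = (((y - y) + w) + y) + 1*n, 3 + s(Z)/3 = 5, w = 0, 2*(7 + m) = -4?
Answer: -54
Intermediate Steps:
m = -9 (m = -7 + (½)*(-4) = -7 - 2 = -9)
s(Z) = 6 (s(Z) = -9 + 3*5 = -9 + 15 = 6)
S(y, n) = n + y (S(y, n) = (((y - y) + 0) + y) + 1*n = ((0 + 0) + y) + n = (0 + y) + n = y + n = n + y)
-60 + s(5)*S(m, 10) = -60 + 6*(10 - 9) = -60 + 6*1 = -60 + 6 = -54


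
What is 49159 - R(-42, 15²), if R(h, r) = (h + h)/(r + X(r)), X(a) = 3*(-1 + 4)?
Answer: 1917215/39 ≈ 49159.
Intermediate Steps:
X(a) = 9 (X(a) = 3*3 = 9)
R(h, r) = 2*h/(9 + r) (R(h, r) = (h + h)/(r + 9) = (2*h)/(9 + r) = 2*h/(9 + r))
49159 - R(-42, 15²) = 49159 - 2*(-42)/(9 + 15²) = 49159 - 2*(-42)/(9 + 225) = 49159 - 2*(-42)/234 = 49159 - 1*(-14/39) = 49159 + 14/39 = 1917215/39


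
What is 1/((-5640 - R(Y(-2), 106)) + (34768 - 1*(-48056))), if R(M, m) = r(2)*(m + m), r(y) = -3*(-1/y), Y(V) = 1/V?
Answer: 1/76866 ≈ 1.3010e-5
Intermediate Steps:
r(y) = 3/y (r(y) = -(-3)/y = 3/y)
R(M, m) = 3*m (R(M, m) = (3/2)*(m + m) = (3*(½))*(2*m) = 3*(2*m)/2 = 3*m)
1/((-5640 - R(Y(-2), 106)) + (34768 - 1*(-48056))) = 1/((-5640 - 3*106) + (34768 - 1*(-48056))) = 1/((-5640 - 1*318) + (34768 + 48056)) = 1/((-5640 - 318) + 82824) = 1/(-5958 + 82824) = 1/76866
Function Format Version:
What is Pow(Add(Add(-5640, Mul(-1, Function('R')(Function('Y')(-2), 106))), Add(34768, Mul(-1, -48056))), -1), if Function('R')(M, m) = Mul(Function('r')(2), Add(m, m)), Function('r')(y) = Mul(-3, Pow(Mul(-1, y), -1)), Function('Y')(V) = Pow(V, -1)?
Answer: Rational(1, 76866) ≈ 1.3010e-5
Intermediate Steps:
Function('r')(y) = Mul(3, Pow(y, -1)) (Function('r')(y) = Mul(-3, Mul(-1, Pow(y, -1))) = Mul(3, Pow(y, -1)))
Function('R')(M, m) = Mul(3, m) (Function('R')(M, m) = Mul(Mul(3, Pow(2, -1)), Add(m, m)) = Mul(Mul(3, Rational(1, 2)), Mul(2, m)) = Mul(Rational(3, 2), Mul(2, m)) = Mul(3, m))
Pow(Add(Add(-5640, Mul(-1, Function('R')(Function('Y')(-2), 106))), Add(34768, Mul(-1, -48056))), -1) = Pow(Add(Add(-5640, Mul(-1, Mul(3, 106))), Add(34768, Mul(-1, -48056))), -1) = Pow(Add(Add(-5640, Mul(-1, 318)), Add(34768, 48056)), -1) = Pow(Add(Add(-5640, -318), 82824), -1) = Pow(Add(-5958, 82824), -1) = Pow(76866, -1) = Rational(1, 76866)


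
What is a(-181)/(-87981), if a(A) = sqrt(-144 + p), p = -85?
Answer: -I*sqrt(229)/87981 ≈ -0.000172*I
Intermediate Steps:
a(A) = I*sqrt(229) (a(A) = sqrt(-144 - 85) = sqrt(-229) = I*sqrt(229))
a(-181)/(-87981) = (I*sqrt(229))/(-87981) = (I*sqrt(229))*(-1/87981) = -I*sqrt(229)/87981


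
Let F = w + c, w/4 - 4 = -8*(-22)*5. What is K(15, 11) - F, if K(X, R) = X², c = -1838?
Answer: -1473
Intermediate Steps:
w = 3536 (w = 16 + 4*(-8*(-22)*5) = 16 + 4*(176*5) = 16 + 4*880 = 16 + 3520 = 3536)
F = 1698 (F = 3536 - 1838 = 1698)
K(15, 11) - F = 15² - 1*1698 = 225 - 1698 = -1473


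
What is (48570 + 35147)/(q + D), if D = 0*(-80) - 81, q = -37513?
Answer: -83717/37594 ≈ -2.2269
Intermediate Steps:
D = -81 (D = 0 - 81 = -81)
(48570 + 35147)/(q + D) = (48570 + 35147)/(-37513 - 81) = 83717/(-37594) = 83717*(-1/37594) = -83717/37594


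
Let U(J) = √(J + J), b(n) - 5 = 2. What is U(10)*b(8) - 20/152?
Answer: -5/38 + 14*√5 ≈ 31.173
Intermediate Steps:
b(n) = 7 (b(n) = 5 + 2 = 7)
U(J) = √2*√J (U(J) = √(2*J) = √2*√J)
U(10)*b(8) - 20/152 = (√2*√10)*7 - 20/152 = (2*√5)*7 - 20*1/152 = 14*√5 - 5/38 = -5/38 + 14*√5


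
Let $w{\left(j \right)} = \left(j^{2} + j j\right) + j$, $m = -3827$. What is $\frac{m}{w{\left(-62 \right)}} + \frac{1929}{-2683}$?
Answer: $- \frac{24978395}{20460558} \approx -1.2208$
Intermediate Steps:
$w{\left(j \right)} = j + 2 j^{2}$ ($w{\left(j \right)} = \left(j^{2} + j^{2}\right) + j = 2 j^{2} + j = j + 2 j^{2}$)
$\frac{m}{w{\left(-62 \right)}} + \frac{1929}{-2683} = - \frac{3827}{\left(-62\right) \left(1 + 2 \left(-62\right)\right)} + \frac{1929}{-2683} = - \frac{3827}{\left(-62\right) \left(1 - 124\right)} + 1929 \left(- \frac{1}{2683}\right) = - \frac{3827}{\left(-62\right) \left(-123\right)} - \frac{1929}{2683} = - \frac{3827}{7626} - \frac{1929}{2683} = - \frac{24978395}{20460558}$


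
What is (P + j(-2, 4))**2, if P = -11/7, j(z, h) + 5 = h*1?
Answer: 324/49 ≈ 6.6122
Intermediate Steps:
j(z, h) = -5 + h (j(z, h) = -5 + h*1 = -5 + h)
P = -11/7 (P = -11*1/7 = -11/7 ≈ -1.5714)
(P + j(-2, 4))**2 = (-11/7 + (-5 + 4))**2 = (-11/7 - 1)**2 = (-18/7)**2 = 324/49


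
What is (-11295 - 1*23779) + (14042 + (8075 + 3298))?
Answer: -9659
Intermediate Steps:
(-11295 - 1*23779) + (14042 + (8075 + 3298)) = (-11295 - 23779) + (14042 + 11373) = -35074 + 25415 = -9659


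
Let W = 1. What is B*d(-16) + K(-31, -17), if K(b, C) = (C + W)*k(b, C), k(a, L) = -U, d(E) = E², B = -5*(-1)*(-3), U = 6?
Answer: -3744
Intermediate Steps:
B = -15 (B = 5*(-3) = -15)
k(a, L) = -6 (k(a, L) = -1*6 = -6)
K(b, C) = -6 - 6*C (K(b, C) = (C + 1)*(-6) = (1 + C)*(-6) = -6 - 6*C)
B*d(-16) + K(-31, -17) = -15*(-16)² + (-6 - 6*(-17)) = -15*256 + (-6 + 102) = -3840 + 96 = -3744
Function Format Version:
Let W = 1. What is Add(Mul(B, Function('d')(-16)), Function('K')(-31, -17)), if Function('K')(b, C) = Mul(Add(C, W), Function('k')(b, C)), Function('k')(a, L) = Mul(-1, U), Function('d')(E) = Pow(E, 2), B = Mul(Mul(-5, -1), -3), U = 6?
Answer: -3744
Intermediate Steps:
B = -15 (B = Mul(5, -3) = -15)
Function('k')(a, L) = -6 (Function('k')(a, L) = Mul(-1, 6) = -6)
Function('K')(b, C) = Add(-6, Mul(-6, C)) (Function('K')(b, C) = Mul(Add(C, 1), -6) = Mul(Add(1, C), -6) = Add(-6, Mul(-6, C)))
Add(Mul(B, Function('d')(-16)), Function('K')(-31, -17)) = Add(Mul(-15, Pow(-16, 2)), Add(-6, Mul(-6, -17))) = Add(Mul(-15, 256), Add(-6, 102)) = Add(-3840, 96) = -3744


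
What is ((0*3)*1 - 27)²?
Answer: 729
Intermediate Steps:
((0*3)*1 - 27)² = (0*1 - 27)² = (0 - 27)² = (-27)² = 729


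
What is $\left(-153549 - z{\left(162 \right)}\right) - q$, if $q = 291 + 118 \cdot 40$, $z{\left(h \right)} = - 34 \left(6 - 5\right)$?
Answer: $-158526$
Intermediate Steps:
$z{\left(h \right)} = -34$ ($z{\left(h \right)} = \left(-34\right) 1 = -34$)
$q = 5011$ ($q = 291 + 4720 = 5011$)
$\left(-153549 - z{\left(162 \right)}\right) - q = \left(-153549 - -34\right) - 5011 = \left(-153549 + 34\right) - 5011 = -153515 - 5011 = -158526$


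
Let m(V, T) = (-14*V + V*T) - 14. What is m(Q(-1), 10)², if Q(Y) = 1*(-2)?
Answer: 36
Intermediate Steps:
Q(Y) = -2
m(V, T) = -14 - 14*V + T*V (m(V, T) = (-14*V + T*V) - 14 = -14 - 14*V + T*V)
m(Q(-1), 10)² = (-14 - 14*(-2) + 10*(-2))² = (-14 + 28 - 20)² = (-6)² = 36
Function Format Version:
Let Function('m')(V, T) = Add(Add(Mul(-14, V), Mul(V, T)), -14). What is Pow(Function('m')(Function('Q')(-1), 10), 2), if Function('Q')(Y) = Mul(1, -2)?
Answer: 36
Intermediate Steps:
Function('Q')(Y) = -2
Function('m')(V, T) = Add(-14, Mul(-14, V), Mul(T, V)) (Function('m')(V, T) = Add(Add(Mul(-14, V), Mul(T, V)), -14) = Add(-14, Mul(-14, V), Mul(T, V)))
Pow(Function('m')(Function('Q')(-1), 10), 2) = Pow(Add(-14, Mul(-14, -2), Mul(10, -2)), 2) = Pow(Add(-14, 28, -20), 2) = Pow(-6, 2) = 36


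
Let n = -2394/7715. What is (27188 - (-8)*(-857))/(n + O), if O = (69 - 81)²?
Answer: 78430690/554283 ≈ 141.50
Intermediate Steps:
n = -2394/7715 (n = -2394*1/7715 = -2394/7715 ≈ -0.31030)
O = 144 (O = (-12)² = 144)
(27188 - (-8)*(-857))/(n + O) = (27188 - (-8)*(-857))/(-2394/7715 + 144) = (27188 - 1*6856)/(1108566/7715) = (27188 - 6856)*(7715/1108566) = 20332*(7715/1108566) = 78430690/554283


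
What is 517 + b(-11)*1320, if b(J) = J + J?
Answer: -28523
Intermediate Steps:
b(J) = 2*J
517 + b(-11)*1320 = 517 + (2*(-11))*1320 = 517 - 22*1320 = 517 - 29040 = -28523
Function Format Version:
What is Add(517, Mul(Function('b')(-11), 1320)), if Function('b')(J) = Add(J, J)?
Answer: -28523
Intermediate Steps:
Function('b')(J) = Mul(2, J)
Add(517, Mul(Function('b')(-11), 1320)) = Add(517, Mul(Mul(2, -11), 1320)) = Add(517, Mul(-22, 1320)) = Add(517, -29040) = -28523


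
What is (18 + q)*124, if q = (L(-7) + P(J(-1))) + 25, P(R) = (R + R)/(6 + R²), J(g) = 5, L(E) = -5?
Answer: 4752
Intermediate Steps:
P(R) = 2*R/(6 + R²) (P(R) = (2*R)/(6 + R²) = 2*R/(6 + R²))
q = 630/31 (q = (-5 + 2*5/(6 + 5²)) + 25 = (-5 + 2*5/(6 + 25)) + 25 = (-5 + 2*5/31) + 25 = (-5 + 2*5*(1/31)) + 25 = (-5 + 10/31) + 25 = -145/31 + 25 = 630/31 ≈ 20.323)
(18 + q)*124 = (18 + 630/31)*124 = (1188/31)*124 = 4752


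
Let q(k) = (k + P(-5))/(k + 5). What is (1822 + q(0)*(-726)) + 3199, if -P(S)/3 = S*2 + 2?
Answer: 7681/5 ≈ 1536.2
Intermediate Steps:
P(S) = -6 - 6*S (P(S) = -3*(S*2 + 2) = -3*(2*S + 2) = -3*(2 + 2*S) = -6 - 6*S)
q(k) = (24 + k)/(5 + k) (q(k) = (k + (-6 - 6*(-5)))/(k + 5) = (k + (-6 + 30))/(5 + k) = (k + 24)/(5 + k) = (24 + k)/(5 + k))
(1822 + q(0)*(-726)) + 3199 = (1822 + ((24 + 0)/(5 + 0))*(-726)) + 3199 = (1822 + (24/5)*(-726)) + 3199 = (1822 - 17424/5) + 3199 = -8314/5 + 3199 = 7681/5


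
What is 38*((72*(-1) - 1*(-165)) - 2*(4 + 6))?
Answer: 2774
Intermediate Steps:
38*((72*(-1) - 1*(-165)) - 2*(4 + 6)) = 38*((-72 + 165) - 2*10) = 38*(93 - 20) = 38*73 = 2774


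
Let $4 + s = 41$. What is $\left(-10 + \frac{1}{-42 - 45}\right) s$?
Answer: $- \frac{32227}{87} \approx -370.43$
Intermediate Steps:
$s = 37$ ($s = -4 + 41 = 37$)
$\left(-10 + \frac{1}{-42 - 45}\right) s = \left(-10 + \frac{1}{-42 - 45}\right) 37 = \left(-10 + \frac{1}{-87}\right) 37 = \left(-10 - \frac{1}{87}\right) 37 = \left(- \frac{871}{87}\right) 37 = - \frac{32227}{87}$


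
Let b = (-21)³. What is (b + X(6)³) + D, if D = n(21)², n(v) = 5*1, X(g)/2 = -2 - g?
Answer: -13332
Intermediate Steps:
X(g) = -4 - 2*g (X(g) = 2*(-2 - g) = -4 - 2*g)
b = -9261
n(v) = 5
D = 25 (D = 5² = 25)
(b + X(6)³) + D = (-9261 + (-4 - 2*6)³) + 25 = (-9261 + (-4 - 12)³) + 25 = (-9261 + (-16)³) + 25 = (-9261 - 4096) + 25 = -13357 + 25 = -13332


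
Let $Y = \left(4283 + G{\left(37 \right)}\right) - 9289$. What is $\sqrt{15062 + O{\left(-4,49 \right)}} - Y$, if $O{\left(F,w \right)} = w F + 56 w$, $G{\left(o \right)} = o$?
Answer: $4969 + \sqrt{17610} \approx 5101.7$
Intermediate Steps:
$O{\left(F,w \right)} = 56 w + F w$ ($O{\left(F,w \right)} = F w + 56 w = 56 w + F w$)
$Y = -4969$ ($Y = \left(4283 + 37\right) - 9289 = 4320 - 9289 = -4969$)
$\sqrt{15062 + O{\left(-4,49 \right)}} - Y = \sqrt{15062 + 49 \left(56 - 4\right)} - -4969 = \sqrt{15062 + 49 \cdot 52} + 4969 = \sqrt{15062 + 2548} + 4969 = \sqrt{17610} + 4969 = 4969 + \sqrt{17610}$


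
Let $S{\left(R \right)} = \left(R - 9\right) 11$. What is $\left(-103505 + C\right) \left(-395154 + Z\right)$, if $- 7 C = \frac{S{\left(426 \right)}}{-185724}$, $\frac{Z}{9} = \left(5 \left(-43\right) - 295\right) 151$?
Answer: $\frac{369792823801767}{3283} \approx 1.1264 \cdot 10^{11}$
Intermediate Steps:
$S{\left(R \right)} = -99 + 11 R$ ($S{\left(R \right)} = \left(-9 + R\right) 11 = -99 + 11 R$)
$Z = -693090$ ($Z = 9 \left(5 \left(-43\right) - 295\right) 151 = 9 \left(-215 - 295\right) 151 = 9 \left(\left(-510\right) 151\right) = 9 \left(-77010\right) = -693090$)
$C = \frac{139}{39396}$ ($C = - \frac{\left(-99 + 11 \cdot 426\right) \frac{1}{-185724}}{7} = - \frac{\left(-99 + 4686\right) \left(- \frac{1}{185724}\right)}{7} = - \frac{4587 \left(- \frac{1}{185724}\right)}{7} = \left(- \frac{1}{7}\right) \left(- \frac{139}{5628}\right) = \frac{139}{39396} \approx 0.0035283$)
$\left(-103505 + C\right) \left(-395154 + Z\right) = \left(-103505 + \frac{139}{39396}\right) \left(-395154 - 693090\right) = \left(- \frac{4077682841}{39396}\right) \left(-1088244\right) = \frac{369792823801767}{3283}$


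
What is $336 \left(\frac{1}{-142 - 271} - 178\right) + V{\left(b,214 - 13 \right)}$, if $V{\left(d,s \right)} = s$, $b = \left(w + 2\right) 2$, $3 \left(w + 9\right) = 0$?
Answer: $- \frac{3516861}{59} \approx -59608.0$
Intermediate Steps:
$w = -9$ ($w = -9 + \frac{1}{3} \cdot 0 = -9 + 0 = -9$)
$b = -14$ ($b = \left(-9 + 2\right) 2 = \left(-7\right) 2 = -14$)
$336 \left(\frac{1}{-142 - 271} - 178\right) + V{\left(b,214 - 13 \right)} = 336 \left(\frac{1}{-142 - 271} - 178\right) + \left(214 - 13\right) = 336 \left(\frac{1}{-413} - 178\right) + \left(214 - 13\right) = 336 \left(- \frac{1}{413} - 178\right) + 201 = 336 \left(- \frac{73515}{413}\right) + 201 = - \frac{3528720}{59} + 201 = - \frac{3516861}{59}$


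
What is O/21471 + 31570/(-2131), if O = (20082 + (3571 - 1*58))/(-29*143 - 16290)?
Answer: -4617685176445/311696274779 ≈ -14.815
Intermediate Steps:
O = -23595/20437 (O = (20082 + (3571 - 58))/(-4147 - 16290) = (20082 + 3513)/(-20437) = 23595*(-1/20437) = -23595/20437 ≈ -1.1545)
O/21471 + 31570/(-2131) = -23595/20437/21471 + 31570/(-2131) = -23595/20437*1/21471 + 31570*(-1/2131) = -7865/146267609 - 31570/2131 = -4617685176445/311696274779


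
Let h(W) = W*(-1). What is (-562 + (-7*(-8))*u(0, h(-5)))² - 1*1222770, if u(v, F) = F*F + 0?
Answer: -520526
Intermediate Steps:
h(W) = -W
u(v, F) = F² (u(v, F) = F² + 0 = F²)
(-562 + (-7*(-8))*u(0, h(-5)))² - 1*1222770 = (-562 + (-7*(-8))*(-1*(-5))²)² - 1*1222770 = (-562 + 56*5²)² - 1222770 = (-562 + 56*25)² - 1222770 = (-562 + 1400)² - 1222770 = 838² - 1222770 = 702244 - 1222770 = -520526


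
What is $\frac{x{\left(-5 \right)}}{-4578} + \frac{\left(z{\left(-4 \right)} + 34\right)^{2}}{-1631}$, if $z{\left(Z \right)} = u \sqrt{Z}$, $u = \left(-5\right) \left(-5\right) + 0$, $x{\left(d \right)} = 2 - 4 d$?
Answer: $\frac{436925}{533337} - \frac{3400 i}{1631} \approx 0.81923 - 2.0846 i$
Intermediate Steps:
$u = 25$ ($u = 25 + 0 = 25$)
$z{\left(Z \right)} = 25 \sqrt{Z}$
$\frac{x{\left(-5 \right)}}{-4578} + \frac{\left(z{\left(-4 \right)} + 34\right)^{2}}{-1631} = \frac{2 - -20}{-4578} + \frac{\left(25 \sqrt{-4} + 34\right)^{2}}{-1631} = \left(2 + 20\right) \left(- \frac{1}{4578}\right) + \left(25 \cdot 2 i + 34\right)^{2} \left(- \frac{1}{1631}\right) = 22 \left(- \frac{1}{4578}\right) + \left(50 i + 34\right)^{2} \left(- \frac{1}{1631}\right) = - \frac{11}{2289} + \left(34 + 50 i\right)^{2} \left(- \frac{1}{1631}\right) = - \frac{11}{2289} - \frac{\left(34 + 50 i\right)^{2}}{1631}$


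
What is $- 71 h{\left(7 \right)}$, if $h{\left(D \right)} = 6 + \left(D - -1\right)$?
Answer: $-994$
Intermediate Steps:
$h{\left(D \right)} = 7 + D$ ($h{\left(D \right)} = 6 + \left(D + 1\right) = 6 + \left(1 + D\right) = 7 + D$)
$- 71 h{\left(7 \right)} = - 71 \left(7 + 7\right) = \left(-71\right) 14 = -994$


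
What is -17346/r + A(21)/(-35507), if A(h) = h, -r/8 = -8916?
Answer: -102900385/422107216 ≈ -0.24378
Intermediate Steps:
r = 71328 (r = -8*(-8916) = 71328)
-17346/r + A(21)/(-35507) = -17346/71328 + 21/(-35507) = -17346*1/71328 + 21*(-1/35507) = -2891/11888 - 21/35507 = -102900385/422107216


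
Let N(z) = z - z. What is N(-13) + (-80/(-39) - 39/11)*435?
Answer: -92945/143 ≈ -649.96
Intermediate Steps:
N(z) = 0
N(-13) + (-80/(-39) - 39/11)*435 = 0 + (-80/(-39) - 39/11)*435 = 0 + (-80*(-1/39) - 39*1/11)*435 = 0 + (80/39 - 39/11)*435 = 0 - 641/429*435 = 0 - 92945/143 = -92945/143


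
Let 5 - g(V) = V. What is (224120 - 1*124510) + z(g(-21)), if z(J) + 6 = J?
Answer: 99630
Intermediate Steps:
g(V) = 5 - V
z(J) = -6 + J
(224120 - 1*124510) + z(g(-21)) = (224120 - 1*124510) + (-6 + (5 - 1*(-21))) = (224120 - 124510) + (-6 + (5 + 21)) = 99610 + (-6 + 26) = 99610 + 20 = 99630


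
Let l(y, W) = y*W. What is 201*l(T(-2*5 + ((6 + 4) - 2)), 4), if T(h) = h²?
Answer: 3216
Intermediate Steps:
l(y, W) = W*y
201*l(T(-2*5 + ((6 + 4) - 2)), 4) = 201*(4*(-2*5 + ((6 + 4) - 2))²) = 201*(4*(-10 + (10 - 2))²) = 201*(4*(-10 + 8)²) = 201*(4*(-2)²) = 201*(4*4) = 201*16 = 3216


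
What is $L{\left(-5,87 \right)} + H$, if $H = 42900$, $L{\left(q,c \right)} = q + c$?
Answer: $42982$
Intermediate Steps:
$L{\left(q,c \right)} = c + q$
$L{\left(-5,87 \right)} + H = \left(87 - 5\right) + 42900 = 82 + 42900 = 42982$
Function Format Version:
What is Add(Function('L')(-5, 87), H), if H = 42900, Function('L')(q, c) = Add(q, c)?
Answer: 42982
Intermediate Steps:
Function('L')(q, c) = Add(c, q)
Add(Function('L')(-5, 87), H) = Add(Add(87, -5), 42900) = Add(82, 42900) = 42982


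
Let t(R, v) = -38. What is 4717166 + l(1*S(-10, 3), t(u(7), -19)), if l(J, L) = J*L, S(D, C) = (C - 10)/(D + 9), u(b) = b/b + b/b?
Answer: 4716900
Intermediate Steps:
u(b) = 2 (u(b) = 1 + 1 = 2)
S(D, C) = (-10 + C)/(9 + D)
4717166 + l(1*S(-10, 3), t(u(7), -19)) = 4717166 + (1*((-10 + 3)/(9 - 10)))*(-38) = 4717166 + (1*(-7/(-1)))*(-38) = 4717166 + (1*(-1*(-7)))*(-38) = 4717166 + (1*7)*(-38) = 4717166 + 7*(-38) = 4717166 - 266 = 4716900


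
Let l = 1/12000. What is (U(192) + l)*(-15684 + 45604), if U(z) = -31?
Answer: -69563813/75 ≈ -9.2752e+5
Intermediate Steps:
l = 1/12000 ≈ 8.3333e-5
(U(192) + l)*(-15684 + 45604) = (-31 + 1/12000)*(-15684 + 45604) = -371999/12000*29920 = -69563813/75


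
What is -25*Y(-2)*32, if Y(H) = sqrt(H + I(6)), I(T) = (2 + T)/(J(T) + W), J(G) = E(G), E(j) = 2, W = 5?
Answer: -800*I*sqrt(42)/7 ≈ -740.66*I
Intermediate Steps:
J(G) = 2
I(T) = 2/7 + T/7 (I(T) = (2 + T)/(2 + 5) = (2 + T)/7 = (2 + T)*(1/7) = 2/7 + T/7)
Y(H) = sqrt(8/7 + H) (Y(H) = sqrt(H + (2/7 + (1/7)*6)) = sqrt(H + (2/7 + 6/7)) = sqrt(H + 8/7) = sqrt(8/7 + H))
-25*Y(-2)*32 = -25*sqrt(56 + 49*(-2))/7*32 = -25*sqrt(56 - 98)/7*32 = -25*sqrt(-42)/7*32 = -25*I*sqrt(42)/7*32 = -800*I*sqrt(42)/7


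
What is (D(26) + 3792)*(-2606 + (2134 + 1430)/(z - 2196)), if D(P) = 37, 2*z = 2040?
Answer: -139859695/14 ≈ -9.9900e+6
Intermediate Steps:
z = 1020 (z = (1/2)*2040 = 1020)
(D(26) + 3792)*(-2606 + (2134 + 1430)/(z - 2196)) = (37 + 3792)*(-2606 + (2134 + 1430)/(1020 - 2196)) = 3829*(-2606 + 3564/(-1176)) = 3829*(-2606 + 3564*(-1/1176)) = 3829*(-2606 - 297/98) = 3829*(-255685/98) = -139859695/14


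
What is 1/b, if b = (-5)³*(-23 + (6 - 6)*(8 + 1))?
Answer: 1/2875 ≈ 0.00034783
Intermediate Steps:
b = 2875 (b = -125*(-23 + 0*9) = -125*(-23 + 0) = -125*(-23) = 2875)
1/b = 1/2875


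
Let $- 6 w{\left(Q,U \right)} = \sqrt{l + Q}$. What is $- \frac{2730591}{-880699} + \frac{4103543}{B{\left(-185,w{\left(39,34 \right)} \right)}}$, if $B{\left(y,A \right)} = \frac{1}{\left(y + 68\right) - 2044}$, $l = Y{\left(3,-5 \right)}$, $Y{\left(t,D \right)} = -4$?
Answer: $- \frac{7809824211249086}{880699} \approx -8.8678 \cdot 10^{9}$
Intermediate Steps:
$l = -4$
$w{\left(Q,U \right)} = - \frac{\sqrt{-4 + Q}}{6}$
$B{\left(y,A \right)} = \frac{1}{-1976 + y}$ ($B{\left(y,A \right)} = \frac{1}{\left(68 + y\right) - 2044} = \frac{1}{-1976 + y}$)
$- \frac{2730591}{-880699} + \frac{4103543}{B{\left(-185,w{\left(39,34 \right)} \right)}} = - \frac{2730591}{-880699} + \frac{4103543}{\frac{1}{-1976 - 185}} = \left(-2730591\right) \left(- \frac{1}{880699}\right) + \frac{4103543}{\frac{1}{-2161}} = \frac{2730591}{880699} + \frac{4103543}{- \frac{1}{2161}} = \frac{2730591}{880699} + 4103543 \left(-2161\right) = \frac{2730591}{880699} - 8867756423 = - \frac{7809824211249086}{880699}$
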